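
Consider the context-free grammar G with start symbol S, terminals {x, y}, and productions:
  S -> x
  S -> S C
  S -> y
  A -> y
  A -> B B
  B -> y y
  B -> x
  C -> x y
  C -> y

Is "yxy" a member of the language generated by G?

yes

S ⇒ SC ⇒ yC ⇒ yxy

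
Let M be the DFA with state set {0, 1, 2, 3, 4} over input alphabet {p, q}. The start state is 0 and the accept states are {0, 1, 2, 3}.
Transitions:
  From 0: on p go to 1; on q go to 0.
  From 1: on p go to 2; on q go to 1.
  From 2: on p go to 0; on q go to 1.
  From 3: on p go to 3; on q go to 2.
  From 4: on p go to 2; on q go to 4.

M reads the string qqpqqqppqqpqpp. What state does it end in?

0

0 --q--> 0
0 --q--> 0
0 --p--> 1
1 --q--> 1
1 --q--> 1
1 --q--> 1
1 --p--> 2
2 --p--> 0
0 --q--> 0
0 --q--> 0
0 --p--> 1
1 --q--> 1
1 --p--> 2
2 --p--> 0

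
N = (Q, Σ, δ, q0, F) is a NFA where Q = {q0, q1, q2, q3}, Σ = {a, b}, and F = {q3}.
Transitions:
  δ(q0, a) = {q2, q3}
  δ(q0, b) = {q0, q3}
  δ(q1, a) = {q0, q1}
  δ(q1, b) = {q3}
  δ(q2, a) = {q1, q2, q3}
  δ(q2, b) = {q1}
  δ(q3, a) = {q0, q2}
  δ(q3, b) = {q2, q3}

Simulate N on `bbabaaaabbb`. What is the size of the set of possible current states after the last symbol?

4

Start: {q0}
read b: {q0, q3}
read b: {q0, q2, q3}
read a: {q0, q1, q2, q3}
read b: {q0, q1, q2, q3}
read a: {q0, q1, q2, q3}
read a: {q0, q1, q2, q3}
read a: {q0, q1, q2, q3}
read a: {q0, q1, q2, q3}
read b: {q0, q1, q2, q3}
read b: {q0, q1, q2, q3}
read b: {q0, q1, q2, q3}
Final reachable set {q0, q1, q2, q3} has 4 states.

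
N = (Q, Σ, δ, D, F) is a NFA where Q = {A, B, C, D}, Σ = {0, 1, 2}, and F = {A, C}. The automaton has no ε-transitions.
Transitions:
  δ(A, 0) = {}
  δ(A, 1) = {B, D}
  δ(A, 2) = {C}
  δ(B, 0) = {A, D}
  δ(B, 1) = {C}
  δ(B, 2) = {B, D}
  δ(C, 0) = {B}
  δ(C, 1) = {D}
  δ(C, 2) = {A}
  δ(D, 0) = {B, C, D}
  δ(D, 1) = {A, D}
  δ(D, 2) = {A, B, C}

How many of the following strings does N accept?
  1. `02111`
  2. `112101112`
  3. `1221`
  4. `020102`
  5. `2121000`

5

`02111`: accepted
`112101112`: accepted
`1221`: accepted
`020102`: accepted
`2121000`: accepted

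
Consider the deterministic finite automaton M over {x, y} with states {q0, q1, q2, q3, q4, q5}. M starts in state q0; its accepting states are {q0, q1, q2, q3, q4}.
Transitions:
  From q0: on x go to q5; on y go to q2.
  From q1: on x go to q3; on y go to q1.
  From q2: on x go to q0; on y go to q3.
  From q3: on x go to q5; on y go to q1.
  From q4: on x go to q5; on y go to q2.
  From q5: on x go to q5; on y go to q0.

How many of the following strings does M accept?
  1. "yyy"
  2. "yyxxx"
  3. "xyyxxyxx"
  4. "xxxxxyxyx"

"yyy": accepted
"yyxxx": rejected
"xyyxxyxx": rejected
"xxxxxyxyx": rejected

1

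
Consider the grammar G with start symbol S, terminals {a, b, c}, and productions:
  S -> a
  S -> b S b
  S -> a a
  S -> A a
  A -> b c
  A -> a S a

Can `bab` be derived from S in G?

S ⇒ bSb ⇒ bab

yes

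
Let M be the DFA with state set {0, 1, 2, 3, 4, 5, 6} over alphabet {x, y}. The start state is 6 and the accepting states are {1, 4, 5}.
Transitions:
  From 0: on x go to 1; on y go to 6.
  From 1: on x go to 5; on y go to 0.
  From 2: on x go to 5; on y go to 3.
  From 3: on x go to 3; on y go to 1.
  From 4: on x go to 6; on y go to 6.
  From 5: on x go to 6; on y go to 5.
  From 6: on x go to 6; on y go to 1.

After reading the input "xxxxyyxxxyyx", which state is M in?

6 --x--> 6
6 --x--> 6
6 --x--> 6
6 --x--> 6
6 --y--> 1
1 --y--> 0
0 --x--> 1
1 --x--> 5
5 --x--> 6
6 --y--> 1
1 --y--> 0
0 --x--> 1

1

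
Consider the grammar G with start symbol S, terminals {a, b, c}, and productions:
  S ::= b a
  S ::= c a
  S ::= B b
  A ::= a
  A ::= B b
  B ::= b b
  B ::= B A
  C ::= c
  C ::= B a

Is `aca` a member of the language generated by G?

no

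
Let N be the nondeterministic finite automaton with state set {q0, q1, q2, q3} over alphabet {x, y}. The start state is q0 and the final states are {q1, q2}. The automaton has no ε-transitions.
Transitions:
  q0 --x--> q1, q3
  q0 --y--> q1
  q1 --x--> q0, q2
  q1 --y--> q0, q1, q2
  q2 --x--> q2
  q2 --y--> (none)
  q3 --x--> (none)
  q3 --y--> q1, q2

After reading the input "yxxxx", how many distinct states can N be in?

3

Start: {q0}
read y: {q1}
read x: {q0, q2}
read x: {q1, q2, q3}
read x: {q0, q2}
read x: {q1, q2, q3}
Final reachable set {q1, q2, q3} has 3 states.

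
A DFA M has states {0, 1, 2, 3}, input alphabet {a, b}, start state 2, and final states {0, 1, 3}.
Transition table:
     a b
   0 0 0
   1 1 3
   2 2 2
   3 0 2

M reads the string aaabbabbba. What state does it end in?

2 --a--> 2
2 --a--> 2
2 --a--> 2
2 --b--> 2
2 --b--> 2
2 --a--> 2
2 --b--> 2
2 --b--> 2
2 --b--> 2
2 --a--> 2

2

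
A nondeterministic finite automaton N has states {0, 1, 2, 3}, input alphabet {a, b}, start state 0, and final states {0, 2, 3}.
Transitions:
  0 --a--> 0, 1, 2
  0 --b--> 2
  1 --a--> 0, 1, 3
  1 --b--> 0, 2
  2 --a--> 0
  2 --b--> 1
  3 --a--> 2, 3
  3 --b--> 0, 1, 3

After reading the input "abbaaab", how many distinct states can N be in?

Start: {0}
read a: {0, 1, 2}
read b: {0, 1, 2}
read b: {0, 1, 2}
read a: {0, 1, 2, 3}
read a: {0, 1, 2, 3}
read a: {0, 1, 2, 3}
read b: {0, 1, 2, 3}
Final reachable set {0, 1, 2, 3} has 4 states.

4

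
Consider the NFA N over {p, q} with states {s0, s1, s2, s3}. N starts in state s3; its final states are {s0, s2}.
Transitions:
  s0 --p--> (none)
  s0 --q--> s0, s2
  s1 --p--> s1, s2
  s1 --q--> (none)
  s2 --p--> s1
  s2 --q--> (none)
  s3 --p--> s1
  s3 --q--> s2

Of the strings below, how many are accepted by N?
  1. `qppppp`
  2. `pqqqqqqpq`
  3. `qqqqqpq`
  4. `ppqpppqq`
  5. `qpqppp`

`qppppp`: accepted
`pqqqqqqpq`: rejected
`qqqqqpq`: rejected
`ppqpppqq`: rejected
`qpqppp`: rejected

1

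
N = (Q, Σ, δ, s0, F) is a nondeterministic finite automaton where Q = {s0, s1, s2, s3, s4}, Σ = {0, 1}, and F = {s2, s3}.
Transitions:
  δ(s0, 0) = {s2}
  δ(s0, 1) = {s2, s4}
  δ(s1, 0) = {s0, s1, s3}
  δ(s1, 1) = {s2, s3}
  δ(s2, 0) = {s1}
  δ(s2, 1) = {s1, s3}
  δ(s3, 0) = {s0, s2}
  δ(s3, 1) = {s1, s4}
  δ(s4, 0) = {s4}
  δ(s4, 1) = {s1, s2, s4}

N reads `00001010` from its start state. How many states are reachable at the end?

5

Start: {s0}
read 0: {s2}
read 0: {s1}
read 0: {s0, s1, s3}
read 0: {s0, s1, s2, s3}
read 1: {s1, s2, s3, s4}
read 0: {s0, s1, s2, s3, s4}
read 1: {s1, s2, s3, s4}
read 0: {s0, s1, s2, s3, s4}
Final reachable set {s0, s1, s2, s3, s4} has 5 states.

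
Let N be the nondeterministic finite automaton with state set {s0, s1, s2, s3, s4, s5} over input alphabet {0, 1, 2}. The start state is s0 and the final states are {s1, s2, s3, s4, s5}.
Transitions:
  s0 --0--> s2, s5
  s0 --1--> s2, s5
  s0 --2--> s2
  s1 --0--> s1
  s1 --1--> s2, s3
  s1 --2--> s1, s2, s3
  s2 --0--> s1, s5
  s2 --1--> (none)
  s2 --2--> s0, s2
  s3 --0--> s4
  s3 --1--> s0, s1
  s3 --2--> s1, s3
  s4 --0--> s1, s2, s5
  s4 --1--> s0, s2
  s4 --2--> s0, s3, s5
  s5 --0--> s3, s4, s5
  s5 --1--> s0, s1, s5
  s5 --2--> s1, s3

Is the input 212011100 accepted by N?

rejected

Start: {s0}
read 2: {s2}
read 1: {}
The reachable set is empty and stays empty for the remaining 7 symbols.
Reachable ∩ accepting = {} — empty.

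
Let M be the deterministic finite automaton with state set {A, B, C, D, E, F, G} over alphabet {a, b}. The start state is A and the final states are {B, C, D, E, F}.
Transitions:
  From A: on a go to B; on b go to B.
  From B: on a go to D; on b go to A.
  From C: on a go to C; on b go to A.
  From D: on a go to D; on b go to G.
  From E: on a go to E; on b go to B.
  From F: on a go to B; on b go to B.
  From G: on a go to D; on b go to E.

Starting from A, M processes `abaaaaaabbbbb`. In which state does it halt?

A --a--> B
B --b--> A
A --a--> B
B --a--> D
D --a--> D
D --a--> D
D --a--> D
D --a--> D
D --b--> G
G --b--> E
E --b--> B
B --b--> A
A --b--> B

B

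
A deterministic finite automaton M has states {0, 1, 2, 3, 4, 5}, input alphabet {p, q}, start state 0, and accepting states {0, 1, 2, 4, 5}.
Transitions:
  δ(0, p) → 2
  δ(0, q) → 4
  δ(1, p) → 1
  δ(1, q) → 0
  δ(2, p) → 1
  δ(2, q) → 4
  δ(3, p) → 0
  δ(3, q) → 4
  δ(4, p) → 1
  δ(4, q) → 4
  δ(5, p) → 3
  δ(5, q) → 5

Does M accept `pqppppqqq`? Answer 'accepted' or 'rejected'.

accepted

0 --p--> 2
2 --q--> 4
4 --p--> 1
1 --p--> 1
1 --p--> 1
1 --p--> 1
1 --q--> 0
0 --q--> 4
4 --q--> 4
End in state 4, which is an accepting state.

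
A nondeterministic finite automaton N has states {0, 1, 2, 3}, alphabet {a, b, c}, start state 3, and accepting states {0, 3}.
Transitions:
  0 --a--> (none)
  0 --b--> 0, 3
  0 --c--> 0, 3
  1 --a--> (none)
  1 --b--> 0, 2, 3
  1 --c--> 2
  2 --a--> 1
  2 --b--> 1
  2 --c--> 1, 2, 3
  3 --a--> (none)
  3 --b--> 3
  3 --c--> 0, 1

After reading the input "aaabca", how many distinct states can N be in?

Start: {3}
read a: {}
The reachable set is empty and stays empty for the remaining 5 symbols.
Final reachable set {} has 0 states.

0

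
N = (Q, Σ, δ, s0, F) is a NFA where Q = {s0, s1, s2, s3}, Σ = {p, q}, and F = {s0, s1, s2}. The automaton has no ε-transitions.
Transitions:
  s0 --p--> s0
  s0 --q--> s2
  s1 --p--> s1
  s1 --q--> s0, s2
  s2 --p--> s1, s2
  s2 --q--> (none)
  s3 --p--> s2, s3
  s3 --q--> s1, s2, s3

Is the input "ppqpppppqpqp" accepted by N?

accepted

Start: {s0}
read p: {s0}
read p: {s0}
read q: {s2}
read p: {s1, s2}
read p: {s1, s2}
read p: {s1, s2}
read p: {s1, s2}
read p: {s1, s2}
read q: {s0, s2}
read p: {s0, s1, s2}
read q: {s0, s2}
read p: {s0, s1, s2}
Reachable ∩ accepting = {s0, s1, s2} — nonempty.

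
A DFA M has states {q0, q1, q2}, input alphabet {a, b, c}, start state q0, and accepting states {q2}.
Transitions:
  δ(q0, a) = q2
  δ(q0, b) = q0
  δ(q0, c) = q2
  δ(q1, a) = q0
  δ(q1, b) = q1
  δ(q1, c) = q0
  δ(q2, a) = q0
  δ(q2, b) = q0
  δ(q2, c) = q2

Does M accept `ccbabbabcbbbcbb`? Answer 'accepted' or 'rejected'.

rejected

q0 --c--> q2
q2 --c--> q2
q2 --b--> q0
q0 --a--> q2
q2 --b--> q0
q0 --b--> q0
q0 --a--> q2
q2 --b--> q0
q0 --c--> q2
q2 --b--> q0
q0 --b--> q0
q0 --b--> q0
q0 --c--> q2
q2 --b--> q0
q0 --b--> q0
End in state q0, which is not an accepting state.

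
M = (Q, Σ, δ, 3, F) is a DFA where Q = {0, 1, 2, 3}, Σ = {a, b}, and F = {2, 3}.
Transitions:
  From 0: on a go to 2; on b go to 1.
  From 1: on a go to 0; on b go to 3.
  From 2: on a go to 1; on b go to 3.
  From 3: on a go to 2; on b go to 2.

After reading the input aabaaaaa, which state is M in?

1

3 --a--> 2
2 --a--> 1
1 --b--> 3
3 --a--> 2
2 --a--> 1
1 --a--> 0
0 --a--> 2
2 --a--> 1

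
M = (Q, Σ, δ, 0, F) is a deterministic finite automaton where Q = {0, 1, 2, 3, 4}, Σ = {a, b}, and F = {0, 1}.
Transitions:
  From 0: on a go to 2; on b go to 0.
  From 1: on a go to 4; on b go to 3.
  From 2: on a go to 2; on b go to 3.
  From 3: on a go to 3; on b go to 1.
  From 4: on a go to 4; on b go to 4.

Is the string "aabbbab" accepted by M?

accepted

0 --a--> 2
2 --a--> 2
2 --b--> 3
3 --b--> 1
1 --b--> 3
3 --a--> 3
3 --b--> 1
End in state 1, which is an accepting state.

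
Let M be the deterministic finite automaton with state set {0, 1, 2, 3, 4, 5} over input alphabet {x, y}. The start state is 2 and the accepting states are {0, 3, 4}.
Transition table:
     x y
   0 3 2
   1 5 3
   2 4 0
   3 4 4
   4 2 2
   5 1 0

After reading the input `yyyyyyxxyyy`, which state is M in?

0

2 --y--> 0
0 --y--> 2
2 --y--> 0
0 --y--> 2
2 --y--> 0
0 --y--> 2
2 --x--> 4
4 --x--> 2
2 --y--> 0
0 --y--> 2
2 --y--> 0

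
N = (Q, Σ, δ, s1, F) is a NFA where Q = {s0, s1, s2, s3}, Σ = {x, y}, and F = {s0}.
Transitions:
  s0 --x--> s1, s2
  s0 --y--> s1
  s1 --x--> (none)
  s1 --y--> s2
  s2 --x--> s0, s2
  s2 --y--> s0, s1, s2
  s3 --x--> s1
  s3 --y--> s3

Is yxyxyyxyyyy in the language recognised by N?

Start: {s1}
read y: {s2}
read x: {s0, s2}
read y: {s0, s1, s2}
read x: {s0, s1, s2}
read y: {s0, s1, s2}
read y: {s0, s1, s2}
read x: {s0, s1, s2}
read y: {s0, s1, s2}
read y: {s0, s1, s2}
read y: {s0, s1, s2}
read y: {s0, s1, s2}
Reachable ∩ accepting = {s0} — nonempty.

accepted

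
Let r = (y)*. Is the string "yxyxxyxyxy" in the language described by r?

yxyxxyxyxy cannot be split into zero or more pieces each matching y.

no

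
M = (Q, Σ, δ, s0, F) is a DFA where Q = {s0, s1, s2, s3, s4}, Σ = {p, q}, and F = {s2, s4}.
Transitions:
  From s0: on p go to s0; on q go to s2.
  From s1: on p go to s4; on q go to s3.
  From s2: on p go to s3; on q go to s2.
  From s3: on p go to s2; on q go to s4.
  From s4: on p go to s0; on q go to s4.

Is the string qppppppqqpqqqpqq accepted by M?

s0 --q--> s2
s2 --p--> s3
s3 --p--> s2
s2 --p--> s3
s3 --p--> s2
s2 --p--> s3
s3 --p--> s2
s2 --q--> s2
s2 --q--> s2
s2 --p--> s3
s3 --q--> s4
s4 --q--> s4
s4 --q--> s4
s4 --p--> s0
s0 --q--> s2
s2 --q--> s2
End in state s2, which is an accepting state.

accepted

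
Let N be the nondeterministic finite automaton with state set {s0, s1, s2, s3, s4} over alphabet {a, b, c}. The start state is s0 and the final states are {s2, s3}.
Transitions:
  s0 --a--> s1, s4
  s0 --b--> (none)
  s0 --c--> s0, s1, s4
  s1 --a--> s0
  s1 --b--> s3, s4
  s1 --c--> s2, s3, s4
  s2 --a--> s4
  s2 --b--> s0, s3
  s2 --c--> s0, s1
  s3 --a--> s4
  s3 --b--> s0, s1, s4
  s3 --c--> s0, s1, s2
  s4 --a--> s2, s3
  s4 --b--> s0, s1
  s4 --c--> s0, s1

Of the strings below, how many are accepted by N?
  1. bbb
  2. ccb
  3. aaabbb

2

bbb: rejected
ccb: accepted
aaabbb: accepted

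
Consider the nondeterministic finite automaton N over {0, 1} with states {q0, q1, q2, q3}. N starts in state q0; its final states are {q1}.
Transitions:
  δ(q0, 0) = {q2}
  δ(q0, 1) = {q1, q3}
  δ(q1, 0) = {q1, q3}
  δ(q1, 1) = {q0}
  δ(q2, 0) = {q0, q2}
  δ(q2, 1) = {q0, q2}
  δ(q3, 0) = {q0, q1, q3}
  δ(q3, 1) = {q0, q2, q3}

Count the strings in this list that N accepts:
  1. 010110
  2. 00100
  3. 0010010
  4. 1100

4

010110: accepted
00100: accepted
0010010: accepted
1100: accepted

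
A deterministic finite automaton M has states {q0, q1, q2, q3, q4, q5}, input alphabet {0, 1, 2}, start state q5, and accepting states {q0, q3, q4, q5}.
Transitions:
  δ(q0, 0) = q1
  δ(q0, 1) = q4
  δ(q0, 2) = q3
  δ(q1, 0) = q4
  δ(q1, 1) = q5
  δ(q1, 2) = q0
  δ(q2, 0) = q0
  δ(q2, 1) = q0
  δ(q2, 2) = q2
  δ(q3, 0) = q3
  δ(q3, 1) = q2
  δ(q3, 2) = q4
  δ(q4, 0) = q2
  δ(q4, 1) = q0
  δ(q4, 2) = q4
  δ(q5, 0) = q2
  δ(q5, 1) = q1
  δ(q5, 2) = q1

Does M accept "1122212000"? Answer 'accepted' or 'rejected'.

q5 --1--> q1
q1 --1--> q5
q5 --2--> q1
q1 --2--> q0
q0 --2--> q3
q3 --1--> q2
q2 --2--> q2
q2 --0--> q0
q0 --0--> q1
q1 --0--> q4
End in state q4, which is an accepting state.

accepted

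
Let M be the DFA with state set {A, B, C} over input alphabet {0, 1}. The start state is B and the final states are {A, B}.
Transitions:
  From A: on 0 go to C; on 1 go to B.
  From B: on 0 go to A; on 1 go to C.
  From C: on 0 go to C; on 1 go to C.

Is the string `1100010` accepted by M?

B --1--> C
C --1--> C
C --0--> C
C --0--> C
C --0--> C
C --1--> C
C --0--> C
End in state C, which is not an accepting state.

rejected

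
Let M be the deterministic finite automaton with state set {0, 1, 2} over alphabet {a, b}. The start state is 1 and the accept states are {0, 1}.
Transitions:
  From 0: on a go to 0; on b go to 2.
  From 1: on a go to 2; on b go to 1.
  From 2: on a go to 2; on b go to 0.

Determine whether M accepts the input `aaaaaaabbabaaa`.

1 --a--> 2
2 --a--> 2
2 --a--> 2
2 --a--> 2
2 --a--> 2
2 --a--> 2
2 --a--> 2
2 --b--> 0
0 --b--> 2
2 --a--> 2
2 --b--> 0
0 --a--> 0
0 --a--> 0
0 --a--> 0
End in state 0, which is an accepting state.

accepted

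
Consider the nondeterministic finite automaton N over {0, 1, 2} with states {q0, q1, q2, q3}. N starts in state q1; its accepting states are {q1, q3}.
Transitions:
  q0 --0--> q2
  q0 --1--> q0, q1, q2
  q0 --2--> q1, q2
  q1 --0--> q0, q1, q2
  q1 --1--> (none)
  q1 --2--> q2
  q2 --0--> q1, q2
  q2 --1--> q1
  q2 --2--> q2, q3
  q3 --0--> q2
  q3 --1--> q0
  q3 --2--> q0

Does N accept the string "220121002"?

accepted

Start: {q1}
read 2: {q2}
read 2: {q2, q3}
read 0: {q1, q2}
read 1: {q1}
read 2: {q2}
read 1: {q1}
read 0: {q0, q1, q2}
read 0: {q0, q1, q2}
read 2: {q1, q2, q3}
Reachable ∩ accepting = {q1, q3} — nonempty.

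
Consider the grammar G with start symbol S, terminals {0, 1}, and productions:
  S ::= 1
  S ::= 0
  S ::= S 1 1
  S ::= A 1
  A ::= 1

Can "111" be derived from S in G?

S ⇒ S11 ⇒ 111

yes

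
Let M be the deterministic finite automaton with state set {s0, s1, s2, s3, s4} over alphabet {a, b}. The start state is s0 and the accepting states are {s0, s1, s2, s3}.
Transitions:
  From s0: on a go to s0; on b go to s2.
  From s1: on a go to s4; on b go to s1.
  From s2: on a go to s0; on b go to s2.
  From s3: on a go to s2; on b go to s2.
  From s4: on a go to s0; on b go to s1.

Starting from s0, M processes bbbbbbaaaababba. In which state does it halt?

s0 --b--> s2
s2 --b--> s2
s2 --b--> s2
s2 --b--> s2
s2 --b--> s2
s2 --b--> s2
s2 --a--> s0
s0 --a--> s0
s0 --a--> s0
s0 --a--> s0
s0 --b--> s2
s2 --a--> s0
s0 --b--> s2
s2 --b--> s2
s2 --a--> s0

s0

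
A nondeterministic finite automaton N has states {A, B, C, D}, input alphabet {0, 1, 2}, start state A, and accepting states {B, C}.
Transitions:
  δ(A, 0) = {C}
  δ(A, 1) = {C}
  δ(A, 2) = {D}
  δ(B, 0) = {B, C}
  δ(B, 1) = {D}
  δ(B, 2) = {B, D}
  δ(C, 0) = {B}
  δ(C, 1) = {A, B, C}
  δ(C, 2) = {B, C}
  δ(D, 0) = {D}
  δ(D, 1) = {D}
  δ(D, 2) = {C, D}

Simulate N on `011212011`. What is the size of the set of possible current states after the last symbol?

Start: {A}
read 0: {C}
read 1: {A, B, C}
read 1: {A, B, C, D}
read 2: {B, C, D}
read 1: {A, B, C, D}
read 2: {B, C, D}
read 0: {B, C, D}
read 1: {A, B, C, D}
read 1: {A, B, C, D}
Final reachable set {A, B, C, D} has 4 states.

4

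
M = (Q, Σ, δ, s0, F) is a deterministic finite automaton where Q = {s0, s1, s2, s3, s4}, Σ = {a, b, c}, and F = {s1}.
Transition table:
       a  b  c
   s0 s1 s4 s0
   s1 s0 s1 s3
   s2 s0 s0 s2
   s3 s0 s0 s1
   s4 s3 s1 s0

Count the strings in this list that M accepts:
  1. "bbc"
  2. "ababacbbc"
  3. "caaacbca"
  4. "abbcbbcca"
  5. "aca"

"bbc": rejected
"ababacbbc": rejected
"caaacbca": accepted
"abbcbbcca": accepted
"aca": rejected

2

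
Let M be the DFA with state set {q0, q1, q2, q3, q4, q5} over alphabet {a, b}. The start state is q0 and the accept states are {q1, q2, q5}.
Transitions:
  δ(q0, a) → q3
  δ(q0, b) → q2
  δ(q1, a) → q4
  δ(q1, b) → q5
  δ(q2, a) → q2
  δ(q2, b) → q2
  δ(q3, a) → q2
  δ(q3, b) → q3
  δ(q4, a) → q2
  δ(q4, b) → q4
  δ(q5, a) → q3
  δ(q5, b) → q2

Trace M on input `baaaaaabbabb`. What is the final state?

q2

q0 --b--> q2
q2 --a--> q2
q2 --a--> q2
q2 --a--> q2
q2 --a--> q2
q2 --a--> q2
q2 --a--> q2
q2 --b--> q2
q2 --b--> q2
q2 --a--> q2
q2 --b--> q2
q2 --b--> q2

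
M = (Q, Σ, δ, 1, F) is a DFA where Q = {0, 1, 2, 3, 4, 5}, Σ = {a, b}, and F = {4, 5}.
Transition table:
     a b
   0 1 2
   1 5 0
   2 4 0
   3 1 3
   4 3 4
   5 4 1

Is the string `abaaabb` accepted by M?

1 --a--> 5
5 --b--> 1
1 --a--> 5
5 --a--> 4
4 --a--> 3
3 --b--> 3
3 --b--> 3
End in state 3, which is not an accepting state.

rejected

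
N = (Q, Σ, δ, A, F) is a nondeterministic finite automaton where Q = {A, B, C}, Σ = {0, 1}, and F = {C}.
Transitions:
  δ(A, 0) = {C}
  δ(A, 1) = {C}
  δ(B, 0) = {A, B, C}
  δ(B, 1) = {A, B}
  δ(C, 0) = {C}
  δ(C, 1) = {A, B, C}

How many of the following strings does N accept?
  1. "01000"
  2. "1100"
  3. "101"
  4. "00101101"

4

"01000": accepted
"1100": accepted
"101": accepted
"00101101": accepted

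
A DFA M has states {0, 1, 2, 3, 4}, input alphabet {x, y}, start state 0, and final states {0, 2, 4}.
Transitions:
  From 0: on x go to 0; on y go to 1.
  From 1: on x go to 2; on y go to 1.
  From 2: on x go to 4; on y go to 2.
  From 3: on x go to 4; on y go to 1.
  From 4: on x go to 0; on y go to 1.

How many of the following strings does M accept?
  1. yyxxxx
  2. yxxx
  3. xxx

yyxxxx: accepted
yxxx: accepted
xxx: accepted

3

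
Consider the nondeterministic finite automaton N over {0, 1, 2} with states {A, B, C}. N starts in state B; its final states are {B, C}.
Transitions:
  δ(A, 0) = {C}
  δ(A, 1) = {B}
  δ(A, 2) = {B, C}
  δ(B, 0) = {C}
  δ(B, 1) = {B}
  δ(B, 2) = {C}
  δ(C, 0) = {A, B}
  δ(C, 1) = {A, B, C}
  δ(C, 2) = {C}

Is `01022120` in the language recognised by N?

Start: {B}
read 0: {C}
read 1: {A, B, C}
read 0: {A, B, C}
read 2: {B, C}
read 2: {C}
read 1: {A, B, C}
read 2: {B, C}
read 0: {A, B, C}
Reachable ∩ accepting = {B, C} — nonempty.

accepted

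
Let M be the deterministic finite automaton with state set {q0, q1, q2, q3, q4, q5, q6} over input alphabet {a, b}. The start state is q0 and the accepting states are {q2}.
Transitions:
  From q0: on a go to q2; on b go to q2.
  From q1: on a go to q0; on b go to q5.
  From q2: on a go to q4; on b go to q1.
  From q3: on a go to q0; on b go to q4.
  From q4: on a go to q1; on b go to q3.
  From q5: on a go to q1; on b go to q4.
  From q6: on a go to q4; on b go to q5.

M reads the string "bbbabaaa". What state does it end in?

q0 --b--> q2
q2 --b--> q1
q1 --b--> q5
q5 --a--> q1
q1 --b--> q5
q5 --a--> q1
q1 --a--> q0
q0 --a--> q2

q2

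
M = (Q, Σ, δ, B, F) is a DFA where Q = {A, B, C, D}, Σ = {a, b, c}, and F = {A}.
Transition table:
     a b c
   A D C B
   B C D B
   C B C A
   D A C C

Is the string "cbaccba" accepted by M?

B --c--> B
B --b--> D
D --a--> A
A --c--> B
B --c--> B
B --b--> D
D --a--> A
End in state A, which is an accepting state.

accepted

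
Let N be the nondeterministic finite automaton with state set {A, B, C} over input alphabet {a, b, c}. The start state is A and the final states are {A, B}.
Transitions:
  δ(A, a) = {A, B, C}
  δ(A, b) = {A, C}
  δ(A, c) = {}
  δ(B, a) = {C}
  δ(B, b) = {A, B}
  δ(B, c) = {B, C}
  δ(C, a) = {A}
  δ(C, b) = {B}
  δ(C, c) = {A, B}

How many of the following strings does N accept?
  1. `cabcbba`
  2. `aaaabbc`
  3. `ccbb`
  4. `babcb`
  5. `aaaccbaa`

`cabcbba`: rejected
`aaaabbc`: accepted
`ccbb`: rejected
`babcb`: accepted
`aaaccbaa`: accepted

3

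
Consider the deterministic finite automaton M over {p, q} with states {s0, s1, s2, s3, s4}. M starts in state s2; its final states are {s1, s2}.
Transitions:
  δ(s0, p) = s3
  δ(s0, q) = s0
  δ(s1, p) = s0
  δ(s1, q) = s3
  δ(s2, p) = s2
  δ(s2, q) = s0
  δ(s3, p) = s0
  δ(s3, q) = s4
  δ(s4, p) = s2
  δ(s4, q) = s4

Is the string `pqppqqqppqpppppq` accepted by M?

rejected

s2 --p--> s2
s2 --q--> s0
s0 --p--> s3
s3 --p--> s0
s0 --q--> s0
s0 --q--> s0
s0 --q--> s0
s0 --p--> s3
s3 --p--> s0
s0 --q--> s0
s0 --p--> s3
s3 --p--> s0
s0 --p--> s3
s3 --p--> s0
s0 --p--> s3
s3 --q--> s4
End in state s4, which is not an accepting state.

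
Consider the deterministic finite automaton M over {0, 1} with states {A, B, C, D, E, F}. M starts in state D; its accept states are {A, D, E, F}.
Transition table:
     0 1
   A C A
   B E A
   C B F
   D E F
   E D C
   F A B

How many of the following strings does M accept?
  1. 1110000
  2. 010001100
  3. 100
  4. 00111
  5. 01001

3

1110000: accepted
010001100: accepted
100: rejected
00111: accepted
01001: rejected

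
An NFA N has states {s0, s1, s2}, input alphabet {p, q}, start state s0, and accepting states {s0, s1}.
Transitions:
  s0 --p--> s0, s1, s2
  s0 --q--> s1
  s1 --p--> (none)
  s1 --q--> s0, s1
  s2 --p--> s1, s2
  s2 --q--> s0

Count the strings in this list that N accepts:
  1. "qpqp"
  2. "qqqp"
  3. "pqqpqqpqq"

"qpqp": rejected
"qqqp": accepted
"pqqpqqpqq": accepted

2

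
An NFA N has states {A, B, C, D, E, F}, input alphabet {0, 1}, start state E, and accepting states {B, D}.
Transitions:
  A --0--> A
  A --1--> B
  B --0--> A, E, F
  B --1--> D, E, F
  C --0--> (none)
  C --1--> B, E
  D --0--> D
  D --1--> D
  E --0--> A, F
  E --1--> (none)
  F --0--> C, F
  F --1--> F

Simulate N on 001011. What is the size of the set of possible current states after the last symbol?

3

Start: {E}
read 0: {A, F}
read 0: {A, C, F}
read 1: {B, E, F}
read 0: {A, C, E, F}
read 1: {B, E, F}
read 1: {D, E, F}
Final reachable set {D, E, F} has 3 states.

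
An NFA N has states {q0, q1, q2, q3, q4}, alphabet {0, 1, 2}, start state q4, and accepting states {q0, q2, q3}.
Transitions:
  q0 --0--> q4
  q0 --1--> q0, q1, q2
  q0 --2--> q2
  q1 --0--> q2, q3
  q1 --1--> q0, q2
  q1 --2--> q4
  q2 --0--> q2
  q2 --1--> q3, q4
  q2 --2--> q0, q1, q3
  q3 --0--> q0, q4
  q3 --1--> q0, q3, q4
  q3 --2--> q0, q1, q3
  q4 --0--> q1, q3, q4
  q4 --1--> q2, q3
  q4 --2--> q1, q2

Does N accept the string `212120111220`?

accepted

Start: {q4}
read 2: {q1, q2}
read 1: {q0, q2, q3, q4}
read 2: {q0, q1, q2, q3}
read 1: {q0, q1, q2, q3, q4}
read 2: {q0, q1, q2, q3, q4}
read 0: {q0, q1, q2, q3, q4}
read 1: {q0, q1, q2, q3, q4}
read 1: {q0, q1, q2, q3, q4}
read 1: {q0, q1, q2, q3, q4}
read 2: {q0, q1, q2, q3, q4}
read 2: {q0, q1, q2, q3, q4}
read 0: {q0, q1, q2, q3, q4}
Reachable ∩ accepting = {q0, q2, q3} — nonempty.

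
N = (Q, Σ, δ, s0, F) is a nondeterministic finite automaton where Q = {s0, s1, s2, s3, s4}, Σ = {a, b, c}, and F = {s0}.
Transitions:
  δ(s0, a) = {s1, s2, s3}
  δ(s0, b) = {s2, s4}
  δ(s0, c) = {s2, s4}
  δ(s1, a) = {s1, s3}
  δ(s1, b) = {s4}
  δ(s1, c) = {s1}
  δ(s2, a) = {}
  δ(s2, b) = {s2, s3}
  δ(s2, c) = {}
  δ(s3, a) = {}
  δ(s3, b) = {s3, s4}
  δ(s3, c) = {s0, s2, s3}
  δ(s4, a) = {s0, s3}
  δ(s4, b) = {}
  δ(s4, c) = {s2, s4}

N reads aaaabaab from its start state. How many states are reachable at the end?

Start: {s0}
read a: {s1, s2, s3}
read a: {s1, s3}
read a: {s1, s3}
read a: {s1, s3}
read b: {s3, s4}
read a: {s0, s3}
read a: {s1, s2, s3}
read b: {s2, s3, s4}
Final reachable set {s2, s3, s4} has 3 states.

3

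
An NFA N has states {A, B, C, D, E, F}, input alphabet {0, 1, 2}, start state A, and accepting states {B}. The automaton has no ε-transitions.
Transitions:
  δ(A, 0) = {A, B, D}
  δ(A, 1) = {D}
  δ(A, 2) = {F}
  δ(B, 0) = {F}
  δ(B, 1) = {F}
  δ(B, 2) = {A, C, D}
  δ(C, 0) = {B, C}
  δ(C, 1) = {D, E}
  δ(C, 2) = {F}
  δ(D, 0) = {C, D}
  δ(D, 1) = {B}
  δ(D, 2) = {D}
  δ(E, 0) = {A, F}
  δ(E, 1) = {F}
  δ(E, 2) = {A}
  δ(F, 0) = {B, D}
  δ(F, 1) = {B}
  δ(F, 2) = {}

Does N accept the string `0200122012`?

rejected

Start: {A}
read 0: {A, B, D}
read 2: {A, C, D, F}
read 0: {A, B, C, D}
read 0: {A, B, C, D, F}
read 1: {B, D, E, F}
read 2: {A, C, D}
read 2: {D, F}
read 0: {B, C, D}
read 1: {B, D, E, F}
read 2: {A, C, D}
Reachable ∩ accepting = {} — empty.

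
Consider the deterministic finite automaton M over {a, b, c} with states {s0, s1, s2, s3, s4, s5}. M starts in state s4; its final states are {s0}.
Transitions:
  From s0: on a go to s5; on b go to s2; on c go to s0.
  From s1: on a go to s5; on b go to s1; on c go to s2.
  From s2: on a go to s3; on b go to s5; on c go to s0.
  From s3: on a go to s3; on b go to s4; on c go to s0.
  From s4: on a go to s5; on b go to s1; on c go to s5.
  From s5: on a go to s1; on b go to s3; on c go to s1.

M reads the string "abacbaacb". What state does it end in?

s4 --a--> s5
s5 --b--> s3
s3 --a--> s3
s3 --c--> s0
s0 --b--> s2
s2 --a--> s3
s3 --a--> s3
s3 --c--> s0
s0 --b--> s2

s2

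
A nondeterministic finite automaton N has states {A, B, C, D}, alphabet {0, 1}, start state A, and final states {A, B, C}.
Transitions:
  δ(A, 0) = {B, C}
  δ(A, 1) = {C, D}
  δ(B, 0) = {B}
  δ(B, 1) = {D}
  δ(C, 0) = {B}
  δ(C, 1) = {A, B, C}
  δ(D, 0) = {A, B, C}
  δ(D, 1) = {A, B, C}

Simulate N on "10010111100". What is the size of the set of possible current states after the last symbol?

2

Start: {A}
read 1: {C, D}
read 0: {A, B, C}
read 0: {B, C}
read 1: {A, B, C, D}
read 0: {A, B, C}
read 1: {A, B, C, D}
read 1: {A, B, C, D}
read 1: {A, B, C, D}
read 1: {A, B, C, D}
read 0: {A, B, C}
read 0: {B, C}
Final reachable set {B, C} has 2 states.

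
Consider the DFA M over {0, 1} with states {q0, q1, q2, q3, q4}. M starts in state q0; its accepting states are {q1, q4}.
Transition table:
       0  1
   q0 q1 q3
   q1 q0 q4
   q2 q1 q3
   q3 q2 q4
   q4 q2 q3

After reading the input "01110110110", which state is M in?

q2

q0 --0--> q1
q1 --1--> q4
q4 --1--> q3
q3 --1--> q4
q4 --0--> q2
q2 --1--> q3
q3 --1--> q4
q4 --0--> q2
q2 --1--> q3
q3 --1--> q4
q4 --0--> q2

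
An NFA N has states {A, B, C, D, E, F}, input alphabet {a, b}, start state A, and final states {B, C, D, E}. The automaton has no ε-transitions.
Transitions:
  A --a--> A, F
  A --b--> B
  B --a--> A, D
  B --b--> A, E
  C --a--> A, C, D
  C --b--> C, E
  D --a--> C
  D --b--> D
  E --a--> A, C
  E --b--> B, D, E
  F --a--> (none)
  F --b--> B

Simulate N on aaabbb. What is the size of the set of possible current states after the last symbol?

3

Start: {A}
read a: {A, F}
read a: {A, F}
read a: {A, F}
read b: {B}
read b: {A, E}
read b: {B, D, E}
Final reachable set {B, D, E} has 3 states.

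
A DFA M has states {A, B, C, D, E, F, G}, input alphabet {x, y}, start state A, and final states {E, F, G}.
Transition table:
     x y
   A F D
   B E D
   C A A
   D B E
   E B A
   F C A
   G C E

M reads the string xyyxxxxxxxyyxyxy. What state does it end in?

D

A --x--> F
F --y--> A
A --y--> D
D --x--> B
B --x--> E
E --x--> B
B --x--> E
E --x--> B
B --x--> E
E --x--> B
B --y--> D
D --y--> E
E --x--> B
B --y--> D
D --x--> B
B --y--> D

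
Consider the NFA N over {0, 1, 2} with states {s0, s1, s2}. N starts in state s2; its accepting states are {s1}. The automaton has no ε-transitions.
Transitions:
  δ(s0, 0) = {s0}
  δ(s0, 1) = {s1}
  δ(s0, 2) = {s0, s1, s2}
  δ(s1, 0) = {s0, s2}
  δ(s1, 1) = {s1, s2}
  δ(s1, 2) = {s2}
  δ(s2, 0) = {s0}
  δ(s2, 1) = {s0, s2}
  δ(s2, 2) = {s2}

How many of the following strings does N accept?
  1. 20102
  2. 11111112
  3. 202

20102: accepted
11111112: accepted
202: accepted

3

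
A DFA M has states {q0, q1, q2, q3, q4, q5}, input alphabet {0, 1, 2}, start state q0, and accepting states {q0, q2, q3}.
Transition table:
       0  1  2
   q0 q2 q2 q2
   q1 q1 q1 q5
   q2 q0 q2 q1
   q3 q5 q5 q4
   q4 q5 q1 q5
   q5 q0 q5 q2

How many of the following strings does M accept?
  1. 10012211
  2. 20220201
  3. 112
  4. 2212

1

10012211: rejected
20220201: accepted
112: rejected
2212: rejected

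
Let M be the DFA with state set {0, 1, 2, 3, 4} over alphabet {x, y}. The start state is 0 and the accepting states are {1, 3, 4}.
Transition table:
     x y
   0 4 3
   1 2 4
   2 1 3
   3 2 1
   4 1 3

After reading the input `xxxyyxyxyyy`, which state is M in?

4

0 --x--> 4
4 --x--> 1
1 --x--> 2
2 --y--> 3
3 --y--> 1
1 --x--> 2
2 --y--> 3
3 --x--> 2
2 --y--> 3
3 --y--> 1
1 --y--> 4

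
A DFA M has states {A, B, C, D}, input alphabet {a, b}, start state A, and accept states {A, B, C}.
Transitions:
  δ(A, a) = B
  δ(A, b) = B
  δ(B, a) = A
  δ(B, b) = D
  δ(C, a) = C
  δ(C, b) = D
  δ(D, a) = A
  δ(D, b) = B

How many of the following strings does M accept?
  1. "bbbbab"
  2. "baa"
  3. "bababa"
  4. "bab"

4

"bbbbab": accepted
"baa": accepted
"bababa": accepted
"bab": accepted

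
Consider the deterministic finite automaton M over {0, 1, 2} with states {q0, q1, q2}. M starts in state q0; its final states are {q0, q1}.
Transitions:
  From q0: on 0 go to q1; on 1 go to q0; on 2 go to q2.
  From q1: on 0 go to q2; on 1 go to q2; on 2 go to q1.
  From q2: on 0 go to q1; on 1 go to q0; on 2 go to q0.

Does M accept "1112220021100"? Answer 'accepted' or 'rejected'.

rejected

q0 --1--> q0
q0 --1--> q0
q0 --1--> q0
q0 --2--> q2
q2 --2--> q0
q0 --2--> q2
q2 --0--> q1
q1 --0--> q2
q2 --2--> q0
q0 --1--> q0
q0 --1--> q0
q0 --0--> q1
q1 --0--> q2
End in state q2, which is not an accepting state.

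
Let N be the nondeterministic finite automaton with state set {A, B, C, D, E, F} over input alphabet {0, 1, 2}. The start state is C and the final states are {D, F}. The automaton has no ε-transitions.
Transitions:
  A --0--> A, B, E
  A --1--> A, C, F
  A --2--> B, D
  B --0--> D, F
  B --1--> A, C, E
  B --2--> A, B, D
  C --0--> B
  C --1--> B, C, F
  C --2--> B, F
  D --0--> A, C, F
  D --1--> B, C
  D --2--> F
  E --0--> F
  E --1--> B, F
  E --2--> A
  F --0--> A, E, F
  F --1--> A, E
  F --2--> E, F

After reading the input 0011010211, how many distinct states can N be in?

Start: {C}
read 0: {B}
read 0: {D, F}
read 1: {A, B, C, E}
read 1: {A, B, C, E, F}
read 0: {A, B, D, E, F}
read 1: {A, B, C, E, F}
read 0: {A, B, D, E, F}
read 2: {A, B, D, E, F}
read 1: {A, B, C, E, F}
read 1: {A, B, C, E, F}
Final reachable set {A, B, C, E, F} has 5 states.

5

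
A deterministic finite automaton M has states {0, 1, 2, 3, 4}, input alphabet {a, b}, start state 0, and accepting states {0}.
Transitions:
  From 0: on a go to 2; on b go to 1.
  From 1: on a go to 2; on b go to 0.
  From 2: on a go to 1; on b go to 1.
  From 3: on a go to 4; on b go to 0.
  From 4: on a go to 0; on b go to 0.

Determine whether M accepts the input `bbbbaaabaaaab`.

0 --b--> 1
1 --b--> 0
0 --b--> 1
1 --b--> 0
0 --a--> 2
2 --a--> 1
1 --a--> 2
2 --b--> 1
1 --a--> 2
2 --a--> 1
1 --a--> 2
2 --a--> 1
1 --b--> 0
End in state 0, which is an accepting state.

accepted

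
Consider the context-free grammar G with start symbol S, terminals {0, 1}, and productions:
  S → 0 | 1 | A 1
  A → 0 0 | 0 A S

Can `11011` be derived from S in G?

no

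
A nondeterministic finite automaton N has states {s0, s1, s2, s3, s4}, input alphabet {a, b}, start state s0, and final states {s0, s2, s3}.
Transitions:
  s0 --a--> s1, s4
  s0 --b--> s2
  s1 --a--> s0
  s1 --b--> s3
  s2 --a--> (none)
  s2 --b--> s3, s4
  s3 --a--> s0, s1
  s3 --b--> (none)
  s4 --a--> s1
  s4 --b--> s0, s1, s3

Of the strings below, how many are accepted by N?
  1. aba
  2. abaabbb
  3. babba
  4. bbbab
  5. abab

4

aba: accepted
abaabbb: accepted
babba: rejected
bbbab: accepted
abab: accepted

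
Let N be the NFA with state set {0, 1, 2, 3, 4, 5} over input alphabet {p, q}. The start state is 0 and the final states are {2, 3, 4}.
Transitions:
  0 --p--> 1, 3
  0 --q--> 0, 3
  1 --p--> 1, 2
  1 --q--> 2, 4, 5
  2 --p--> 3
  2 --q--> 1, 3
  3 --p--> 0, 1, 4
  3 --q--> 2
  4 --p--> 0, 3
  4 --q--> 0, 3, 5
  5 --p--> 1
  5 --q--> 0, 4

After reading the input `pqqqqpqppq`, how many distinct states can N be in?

Start: {0}
read p: {1, 3}
read q: {2, 4, 5}
read q: {0, 1, 3, 4, 5}
read q: {0, 2, 3, 4, 5}
read q: {0, 1, 2, 3, 4, 5}
read p: {0, 1, 2, 3, 4}
read q: {0, 1, 2, 3, 4, 5}
read p: {0, 1, 2, 3, 4}
read p: {0, 1, 2, 3, 4}
read q: {0, 1, 2, 3, 4, 5}
Final reachable set {0, 1, 2, 3, 4, 5} has 6 states.

6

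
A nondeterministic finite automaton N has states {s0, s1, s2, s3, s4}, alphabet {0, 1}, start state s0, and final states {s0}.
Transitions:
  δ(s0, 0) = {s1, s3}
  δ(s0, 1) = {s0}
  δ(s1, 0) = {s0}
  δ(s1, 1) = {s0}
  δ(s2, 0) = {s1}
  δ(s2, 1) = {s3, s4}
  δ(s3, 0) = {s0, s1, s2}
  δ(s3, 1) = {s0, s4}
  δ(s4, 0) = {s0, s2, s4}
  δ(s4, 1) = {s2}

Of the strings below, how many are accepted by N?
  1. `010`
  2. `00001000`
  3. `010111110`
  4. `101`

`010`: accepted
`00001000`: accepted
`010111110`: accepted
`101`: accepted

4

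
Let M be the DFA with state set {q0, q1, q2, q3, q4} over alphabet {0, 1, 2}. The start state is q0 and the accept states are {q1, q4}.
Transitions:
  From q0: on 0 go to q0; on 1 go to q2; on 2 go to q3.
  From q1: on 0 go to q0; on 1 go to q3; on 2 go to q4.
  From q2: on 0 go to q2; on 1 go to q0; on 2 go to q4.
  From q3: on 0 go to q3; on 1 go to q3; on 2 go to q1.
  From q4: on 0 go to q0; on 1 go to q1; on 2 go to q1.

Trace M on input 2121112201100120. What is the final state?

q0 --2--> q3
q3 --1--> q3
q3 --2--> q1
q1 --1--> q3
q3 --1--> q3
q3 --1--> q3
q3 --2--> q1
q1 --2--> q4
q4 --0--> q0
q0 --1--> q2
q2 --1--> q0
q0 --0--> q0
q0 --0--> q0
q0 --1--> q2
q2 --2--> q4
q4 --0--> q0

q0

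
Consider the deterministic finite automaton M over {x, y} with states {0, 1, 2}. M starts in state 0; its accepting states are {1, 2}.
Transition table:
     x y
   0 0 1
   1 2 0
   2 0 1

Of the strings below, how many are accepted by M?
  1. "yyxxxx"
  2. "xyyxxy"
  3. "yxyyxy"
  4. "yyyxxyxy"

3

"yyxxxx": rejected
"xyyxxy": accepted
"yxyyxy": accepted
"yyyxxyxy": accepted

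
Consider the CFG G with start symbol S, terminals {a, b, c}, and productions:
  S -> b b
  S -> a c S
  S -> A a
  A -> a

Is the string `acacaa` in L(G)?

S ⇒ acS ⇒ acacS ⇒ acacAa ⇒ acacaa

yes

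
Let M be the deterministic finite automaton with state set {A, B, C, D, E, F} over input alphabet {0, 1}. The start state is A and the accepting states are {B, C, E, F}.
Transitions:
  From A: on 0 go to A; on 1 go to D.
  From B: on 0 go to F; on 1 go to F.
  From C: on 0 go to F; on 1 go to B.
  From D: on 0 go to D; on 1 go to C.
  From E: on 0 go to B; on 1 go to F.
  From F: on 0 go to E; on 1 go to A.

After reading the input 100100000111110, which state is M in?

A --1--> D
D --0--> D
D --0--> D
D --1--> C
C --0--> F
F --0--> E
E --0--> B
B --0--> F
F --0--> E
E --1--> F
F --1--> A
A --1--> D
D --1--> C
C --1--> B
B --0--> F

F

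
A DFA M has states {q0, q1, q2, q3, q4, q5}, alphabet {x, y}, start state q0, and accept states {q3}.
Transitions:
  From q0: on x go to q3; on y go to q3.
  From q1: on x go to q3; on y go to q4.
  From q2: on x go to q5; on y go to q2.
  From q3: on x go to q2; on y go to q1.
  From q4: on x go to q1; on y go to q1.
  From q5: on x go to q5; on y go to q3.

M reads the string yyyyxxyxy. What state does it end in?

q0 --y--> q3
q3 --y--> q1
q1 --y--> q4
q4 --y--> q1
q1 --x--> q3
q3 --x--> q2
q2 --y--> q2
q2 --x--> q5
q5 --y--> q3

q3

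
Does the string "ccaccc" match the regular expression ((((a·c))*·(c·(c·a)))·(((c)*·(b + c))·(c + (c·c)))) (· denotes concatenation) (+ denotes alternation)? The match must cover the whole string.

yes

Split as cca·ccc: (((a·c))*·(c·(c·a))) matches cca and (((c)*·(b+c))·(c+(c·c))) matches ccc.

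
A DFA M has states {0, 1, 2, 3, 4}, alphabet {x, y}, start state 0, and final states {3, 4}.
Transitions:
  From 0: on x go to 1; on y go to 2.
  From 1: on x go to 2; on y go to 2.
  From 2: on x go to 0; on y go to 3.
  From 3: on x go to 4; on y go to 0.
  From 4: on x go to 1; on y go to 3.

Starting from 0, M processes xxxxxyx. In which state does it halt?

0 --x--> 1
1 --x--> 2
2 --x--> 0
0 --x--> 1
1 --x--> 2
2 --y--> 3
3 --x--> 4

4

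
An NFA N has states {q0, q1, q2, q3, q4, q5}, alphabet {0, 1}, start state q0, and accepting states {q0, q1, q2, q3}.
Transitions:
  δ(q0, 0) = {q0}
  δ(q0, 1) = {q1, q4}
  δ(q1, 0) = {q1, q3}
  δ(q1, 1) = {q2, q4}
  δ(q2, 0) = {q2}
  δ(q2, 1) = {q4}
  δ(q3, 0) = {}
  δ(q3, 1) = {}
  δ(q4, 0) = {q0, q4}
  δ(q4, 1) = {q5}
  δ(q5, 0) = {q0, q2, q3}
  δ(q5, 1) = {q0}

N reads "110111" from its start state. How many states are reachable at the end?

4

Start: {q0}
read 1: {q1, q4}
read 1: {q2, q4, q5}
read 0: {q0, q2, q3, q4}
read 1: {q1, q4, q5}
read 1: {q0, q2, q4, q5}
read 1: {q0, q1, q4, q5}
Final reachable set {q0, q1, q4, q5} has 4 states.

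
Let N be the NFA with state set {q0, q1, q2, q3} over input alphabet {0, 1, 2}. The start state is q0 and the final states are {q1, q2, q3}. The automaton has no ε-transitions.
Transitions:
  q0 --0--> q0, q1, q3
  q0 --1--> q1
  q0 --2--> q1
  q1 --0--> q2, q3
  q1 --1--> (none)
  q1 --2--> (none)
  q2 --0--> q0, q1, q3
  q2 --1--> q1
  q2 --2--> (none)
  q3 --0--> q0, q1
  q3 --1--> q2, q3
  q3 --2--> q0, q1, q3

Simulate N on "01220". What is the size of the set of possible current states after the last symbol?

4

Start: {q0}
read 0: {q0, q1, q3}
read 1: {q1, q2, q3}
read 2: {q0, q1, q3}
read 2: {q0, q1, q3}
read 0: {q0, q1, q2, q3}
Final reachable set {q0, q1, q2, q3} has 4 states.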